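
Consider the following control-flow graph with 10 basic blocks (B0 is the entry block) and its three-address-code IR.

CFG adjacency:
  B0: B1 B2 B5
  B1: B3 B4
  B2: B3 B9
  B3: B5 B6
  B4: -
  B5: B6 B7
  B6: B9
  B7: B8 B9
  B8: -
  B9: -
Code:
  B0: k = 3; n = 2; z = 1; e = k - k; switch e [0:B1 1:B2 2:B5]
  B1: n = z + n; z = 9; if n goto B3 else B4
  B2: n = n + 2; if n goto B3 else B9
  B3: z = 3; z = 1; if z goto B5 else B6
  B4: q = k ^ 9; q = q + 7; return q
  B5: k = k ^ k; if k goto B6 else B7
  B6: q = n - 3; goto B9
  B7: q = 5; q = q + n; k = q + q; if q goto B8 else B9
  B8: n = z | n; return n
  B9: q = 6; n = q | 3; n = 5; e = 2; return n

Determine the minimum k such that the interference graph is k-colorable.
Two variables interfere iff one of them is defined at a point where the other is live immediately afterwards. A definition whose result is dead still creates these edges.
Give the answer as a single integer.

Block summaries:
  B0: def={e,k,n,z} ue=∅
  B1: def={n,z} ue={n,z}
  B2: def={n} ue={n}
  B3: def={z} ue=∅
  B4: def={q} ue={k}
  B5: def={k} ue={k}
  B6: def={q} ue={n}
  B7: def={k,q} ue={n}
  B8: def={n} ue={n,z}
  B9: def={e,n,q} ue=∅

Liveness:
  B0: in=∅ out={k,n,z}
  B1: in={k,n,z} out={k,n}
  B2: in={k,n} out={k,n}
  B3: in={k,n} out={k,n,z}
  B4: in={k} out=∅
  B5: in={k,n,z} out={n,z}
  B6: in={n} out=∅
  B7: in={n,z} out={n,z}
  B8: in={n,z} out=∅
  B9: in=∅ out=∅

Interference:
  e↔{k,n,z}
  k↔{e,n,q,z}
  n↔{e,k,q,z}
  q↔{k,n,z}
  z↔{e,k,n,q}

Registers:
  clique {e,k,n,z} ⇒ need ≥ 4
  4-colouring: c0={k}  c1={n}  c2={z}  c3={e,q}
  χ = 4

Answer: 4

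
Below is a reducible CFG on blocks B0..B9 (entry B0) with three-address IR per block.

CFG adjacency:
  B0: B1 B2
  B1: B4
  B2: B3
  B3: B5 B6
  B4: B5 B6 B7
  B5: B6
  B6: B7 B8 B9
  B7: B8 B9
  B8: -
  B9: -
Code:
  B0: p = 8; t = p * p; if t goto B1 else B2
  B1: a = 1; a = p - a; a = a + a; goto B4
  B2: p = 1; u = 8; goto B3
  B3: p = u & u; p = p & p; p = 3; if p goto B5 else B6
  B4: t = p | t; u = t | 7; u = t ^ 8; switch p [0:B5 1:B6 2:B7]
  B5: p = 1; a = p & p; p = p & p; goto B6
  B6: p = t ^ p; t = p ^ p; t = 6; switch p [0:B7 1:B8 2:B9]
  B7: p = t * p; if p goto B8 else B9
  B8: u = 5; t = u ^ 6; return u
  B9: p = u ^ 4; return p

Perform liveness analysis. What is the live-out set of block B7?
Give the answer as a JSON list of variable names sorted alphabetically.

Answer: ["u"]

Analysis:
Per-block:
  B0: def={p,t} ue=∅
  B1: def={a} ue={p}
  B2: def={p,u} ue=∅
  B3: def={p} ue={u}
  B4: def={t,u} ue={p,t}
  B5: def={a,p} ue=∅
  B6: def={p,t} ue={p,t}
  B7: def={p} ue={p,t}
  B8: def={t,u} ue=∅
  B9: def={p} ue={u}

Liveness:
  live B0: ∅→{p,t}
  live B1: {p,t}→{p,t}
  live B2: {t}→{t,u}
  live B3: {t,u}→{p,t,u}
  live B4: {p,t}→{p,t,u}
  live B5: {t,u}→{p,t,u}
  live B6: {p,t,u}→{p,t,u}
  live B7: {p,t,u}→{u}
  live B8: ∅→∅
  live B9: {u}→∅

live-out(B7) = ["u"]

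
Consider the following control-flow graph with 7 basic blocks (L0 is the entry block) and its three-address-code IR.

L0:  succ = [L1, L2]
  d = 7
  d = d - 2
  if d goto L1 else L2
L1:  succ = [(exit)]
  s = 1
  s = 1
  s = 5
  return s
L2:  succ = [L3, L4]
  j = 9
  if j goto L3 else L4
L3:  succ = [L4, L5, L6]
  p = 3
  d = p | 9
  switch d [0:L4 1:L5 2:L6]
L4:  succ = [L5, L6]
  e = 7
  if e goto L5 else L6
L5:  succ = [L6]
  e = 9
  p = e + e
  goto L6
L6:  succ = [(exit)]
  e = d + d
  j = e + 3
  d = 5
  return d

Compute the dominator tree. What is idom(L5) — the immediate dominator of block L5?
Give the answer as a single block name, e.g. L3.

Answer: L2

Working:
idom tree: L1←L0 L2←L0 L3←L2 L4←L2 L5←L2 L6←L2
Dom∩ at merges:
  L4: preds {L2,L3}: {L0,L2} ∩ {L0,L2,L3} = {L0,L2}; idom=L2
  L5: preds {L3,L4}: {L0,L2,L3} ∩ {L0,L2,L4} = {L0,L2}; idom=L2
  L6: preds {L3,L4,L5}: {L0,L2,L3} ∩ {L0,L2,L4} ∩ {L0,L2,L5} = {L0,L2}; idom=L2

idom(L5) = L2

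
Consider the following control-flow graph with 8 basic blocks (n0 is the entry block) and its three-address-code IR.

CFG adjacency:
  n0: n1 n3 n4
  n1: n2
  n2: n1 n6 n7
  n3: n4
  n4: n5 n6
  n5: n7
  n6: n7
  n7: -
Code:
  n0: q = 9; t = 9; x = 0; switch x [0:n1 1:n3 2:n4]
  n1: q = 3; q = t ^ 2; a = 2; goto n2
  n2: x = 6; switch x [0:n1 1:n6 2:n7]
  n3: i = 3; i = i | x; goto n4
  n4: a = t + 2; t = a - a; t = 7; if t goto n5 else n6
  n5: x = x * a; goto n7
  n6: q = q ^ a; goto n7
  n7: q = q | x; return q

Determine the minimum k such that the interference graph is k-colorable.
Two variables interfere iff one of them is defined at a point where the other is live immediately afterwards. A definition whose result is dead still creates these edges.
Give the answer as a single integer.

Per-block:
  n0: {q,t,x} / ∅
  n1: {a,q} / {t}
  n2: {x} / ∅
  n3: {i} / {x}
  n4: {a,t} / {t}
  n5: {x} / {a,x}
  n6: {q} / {a,q}
  n7: {q} / {q,x}

Liveness:
  live n0: ∅→{q,t,x}
  live n1: {t}→{a,q,t}
  live n2: {a,q,t}→{a,q,t,x}
  live n3: {q,t,x}→{q,t,x}
  live n4: {q,t,x}→{a,q,x}
  live n5: {a,q,x}→{q,x}
  live n6: {a,q,x}→{q,x}
  live n7: {q,x}→∅

Conflict graph:
  a — {q,t,x}
  i — {q,t,x}
  q — {a,i,t,x}
  t — {a,i,q,x}
  x — {a,i,q,t}

Colouring:
  {a,q,t,x} pairwise interfere (4-clique) ⇒ χ ≥ 4
  4-colouring: c0={q}  c1={t}  c2={x}  c3={a,i}
  χ = 4

Answer: 4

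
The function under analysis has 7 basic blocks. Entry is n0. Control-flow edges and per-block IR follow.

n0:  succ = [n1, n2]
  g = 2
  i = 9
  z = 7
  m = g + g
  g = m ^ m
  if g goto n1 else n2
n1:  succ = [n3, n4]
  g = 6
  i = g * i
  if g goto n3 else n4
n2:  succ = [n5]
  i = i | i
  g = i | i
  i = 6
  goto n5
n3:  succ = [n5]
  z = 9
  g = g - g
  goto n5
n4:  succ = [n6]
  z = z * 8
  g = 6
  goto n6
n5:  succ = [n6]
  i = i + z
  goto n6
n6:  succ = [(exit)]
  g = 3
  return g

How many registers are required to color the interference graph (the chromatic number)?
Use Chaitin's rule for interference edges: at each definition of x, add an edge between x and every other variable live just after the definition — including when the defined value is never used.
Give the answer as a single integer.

Block summaries:
  n0: def={g,i,m,z} ue=∅
  n1: def={g,i} ue={i}
  n2: def={g,i} ue={i}
  n3: def={g,z} ue={g}
  n4: def={g,z} ue={z}
  n5: def={i} ue={i,z}
  n6: def={g} ue=∅

Liveness:
  live n0: ∅→{i,z}
  live n1: {i,z}→{g,i,z}
  live n2: {i,z}→{i,z}
  live n3: {g,i}→{i,z}
  live n4: {z}→∅
  live n5: {i,z}→∅
  live n6: ∅→∅

Interference:
  g↔{i,z}
  i↔{g,m,z}
  m↔{i,z}
  z↔{g,i,m}

Chromatic number:
  clique {g,i,z} ⇒ need ≥ 3
  3-colouring: c0={i}  c1={z}  c2={g,m}
  χ = 3

Answer: 3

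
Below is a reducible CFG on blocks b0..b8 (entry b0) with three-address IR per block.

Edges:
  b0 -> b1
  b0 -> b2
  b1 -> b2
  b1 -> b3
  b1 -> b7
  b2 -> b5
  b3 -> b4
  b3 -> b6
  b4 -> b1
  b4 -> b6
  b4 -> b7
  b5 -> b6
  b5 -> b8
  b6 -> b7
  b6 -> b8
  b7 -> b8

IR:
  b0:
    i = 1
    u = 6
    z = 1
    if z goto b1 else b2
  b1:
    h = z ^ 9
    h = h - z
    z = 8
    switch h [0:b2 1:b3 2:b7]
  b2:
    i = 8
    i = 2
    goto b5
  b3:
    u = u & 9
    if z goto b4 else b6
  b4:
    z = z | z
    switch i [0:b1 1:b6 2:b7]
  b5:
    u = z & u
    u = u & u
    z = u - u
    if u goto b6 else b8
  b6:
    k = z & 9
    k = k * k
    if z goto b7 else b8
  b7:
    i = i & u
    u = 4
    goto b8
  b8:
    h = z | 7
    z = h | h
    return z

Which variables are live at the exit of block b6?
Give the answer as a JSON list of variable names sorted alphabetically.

def/use:
  b0 def {i,u,z} use ∅
  b1 def {h,z} use {z}
  b2 def {i} use ∅
  b3 def {u} use {u,z}
  b4 def {z} use {i,z}
  b5 def {u,z} use {u,z}
  b6 def {k} use {z}
  b7 def {i,u} use {i,u}
  b8 def {h,z} use {z}

Liveness:
  b0: in=∅ out={i,u,z}
  b1: in={i,u,z} out={i,u,z}
  b2: in={u,z} out={i,u,z}
  b3: in={i,u,z} out={i,u,z}
  b4: in={i,u,z} out={i,u,z}
  b5: in={i,u,z} out={i,u,z}
  b6: in={i,u,z} out={i,u,z}
  b7: in={i,u,z} out={z}
  b8: in={z} out=∅

live-out(b6) = ["i", "u", "z"]

Answer: ["i", "u", "z"]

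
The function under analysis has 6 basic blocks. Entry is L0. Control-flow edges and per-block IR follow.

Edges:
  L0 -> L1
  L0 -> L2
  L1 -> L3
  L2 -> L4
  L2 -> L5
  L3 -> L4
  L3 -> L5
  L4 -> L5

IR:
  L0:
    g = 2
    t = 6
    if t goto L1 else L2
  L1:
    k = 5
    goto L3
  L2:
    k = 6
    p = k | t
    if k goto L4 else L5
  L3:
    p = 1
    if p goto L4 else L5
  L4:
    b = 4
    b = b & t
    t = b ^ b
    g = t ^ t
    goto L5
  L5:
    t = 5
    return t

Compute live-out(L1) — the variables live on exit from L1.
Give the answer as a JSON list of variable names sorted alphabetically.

Answer: ["t"]

Analysis:
Block summaries:
  L0: {g,t} / ∅
  L1: {k} / ∅
  L2: {k,p} / {t}
  L3: {p} / ∅
  L4: {b,g,t} / {t}
  L5: {t} / ∅

Live sets:
  L0 li=∅ lo={t}
  L1 li={t} lo={t}
  L2 li={t} lo={t}
  L3 li={t} lo={t}
  L4 li={t} lo=∅
  L5 li=∅ lo=∅

live-out(L1) = ["t"]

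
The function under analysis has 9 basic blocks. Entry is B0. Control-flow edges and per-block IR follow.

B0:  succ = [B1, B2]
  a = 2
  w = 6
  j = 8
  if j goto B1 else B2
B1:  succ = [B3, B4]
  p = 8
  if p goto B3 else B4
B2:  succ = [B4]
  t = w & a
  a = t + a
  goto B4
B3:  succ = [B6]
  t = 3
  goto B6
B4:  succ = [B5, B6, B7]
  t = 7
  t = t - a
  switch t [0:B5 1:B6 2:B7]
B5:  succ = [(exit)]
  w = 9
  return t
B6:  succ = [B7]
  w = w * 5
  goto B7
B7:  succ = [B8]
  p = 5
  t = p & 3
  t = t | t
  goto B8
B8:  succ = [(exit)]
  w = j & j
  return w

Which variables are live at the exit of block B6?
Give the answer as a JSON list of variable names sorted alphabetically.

Answer: ["j"]

Derivation:
Per-block:
  B0 def {a,j,w} use ∅
  B1 def {p} use ∅
  B2 def {a,t} use {a,w}
  B3 def {t} use ∅
  B4 def {t} use {a}
  B5 def {w} use {t}
  B6 def {w} use {w}
  B7 def {p,t} use ∅
  B8 def {w} use {j}

Backward fixpoint:
  live B0: ∅→{a,j,w}
  live B1: {a,j,w}→{a,j,w}
  live B2: {a,j,w}→{a,j,w}
  live B3: {j,w}→{j,w}
  live B4: {a,j,w}→{j,t,w}
  live B5: {t}→∅
  live B6: {j,w}→{j}
  live B7: {j}→{j}
  live B8: {j}→∅

live-out(B6) = ["j"]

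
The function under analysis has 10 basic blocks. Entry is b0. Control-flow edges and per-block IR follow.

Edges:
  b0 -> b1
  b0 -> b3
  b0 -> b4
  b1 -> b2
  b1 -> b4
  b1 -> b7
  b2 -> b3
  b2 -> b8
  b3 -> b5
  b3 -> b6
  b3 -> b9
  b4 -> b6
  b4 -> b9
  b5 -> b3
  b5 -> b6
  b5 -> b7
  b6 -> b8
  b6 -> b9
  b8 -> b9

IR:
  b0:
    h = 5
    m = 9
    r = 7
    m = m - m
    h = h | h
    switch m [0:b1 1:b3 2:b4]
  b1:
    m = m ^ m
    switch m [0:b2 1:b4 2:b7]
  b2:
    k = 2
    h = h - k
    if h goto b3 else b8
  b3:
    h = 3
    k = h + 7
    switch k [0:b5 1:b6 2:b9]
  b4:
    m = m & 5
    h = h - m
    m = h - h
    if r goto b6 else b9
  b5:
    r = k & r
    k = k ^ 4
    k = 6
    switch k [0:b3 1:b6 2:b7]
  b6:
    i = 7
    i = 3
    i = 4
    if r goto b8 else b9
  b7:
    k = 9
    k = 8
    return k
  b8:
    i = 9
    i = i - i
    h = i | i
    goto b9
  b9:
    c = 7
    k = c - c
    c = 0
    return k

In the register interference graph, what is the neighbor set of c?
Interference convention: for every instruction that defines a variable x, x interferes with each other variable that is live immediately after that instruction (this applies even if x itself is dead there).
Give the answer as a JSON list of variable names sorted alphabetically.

Block summaries:
  b0 def {h,m,r} use ∅
  b1 def {m} use {m}
  b2 def {h,k} use {h}
  b3 def {h,k} use ∅
  b4 def {h,m} use {h,m,r}
  b5 def {k,r} use {k,r}
  b6 def {i} use {r}
  b7 def {k} use ∅
  b8 def {h,i} use ∅
  b9 def {c,k} use ∅

Liveness:
  live b0: ∅→{h,m,r}
  live b1: {h,m,r}→{h,m,r}
  live b2: {h,r}→{r}
  live b3: {r}→{k,r}
  live b4: {h,m,r}→{r}
  live b5: {k,r}→{r}
  live b6: {r}→∅
  live b7: ∅→∅
  live b8: ∅→∅
  live b9: ∅→∅

Interference:
  c: {k}
  h: {k,m,r}
  i: {r}
  k: {c,h,r}
  m: {h,r}
  r: {h,i,k,m}

N(c) = ["k"]

Answer: ["k"]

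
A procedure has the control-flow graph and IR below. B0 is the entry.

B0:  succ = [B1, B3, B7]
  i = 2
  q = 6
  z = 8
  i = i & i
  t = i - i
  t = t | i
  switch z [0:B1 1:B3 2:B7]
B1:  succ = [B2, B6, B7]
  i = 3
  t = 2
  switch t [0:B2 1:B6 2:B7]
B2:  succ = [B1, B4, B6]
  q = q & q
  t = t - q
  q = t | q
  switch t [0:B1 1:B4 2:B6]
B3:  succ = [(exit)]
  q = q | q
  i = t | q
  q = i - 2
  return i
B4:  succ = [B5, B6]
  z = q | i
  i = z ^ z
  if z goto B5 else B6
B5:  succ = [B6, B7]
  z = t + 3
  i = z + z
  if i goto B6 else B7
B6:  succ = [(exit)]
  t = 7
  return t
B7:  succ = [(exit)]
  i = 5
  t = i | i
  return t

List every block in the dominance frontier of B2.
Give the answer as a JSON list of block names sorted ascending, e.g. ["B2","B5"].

idom tree: B1←B0 B2←B1 B3←B0 B4←B2 B5←B4 B6←B1 B7←B0
Dom at joins:
  B1: preds {B0,B2}: {B0} ∩ {B0,B1,B2} = {B0}; idom=B0
  B6: preds {B1,B2,B4,B5}: {B0,B1} ∩ {B0,B1,B2} ∩ {B0,B1,B2,B4} ∩ {B0,B1,B2,B4,B5} = {B0,B1}; idom=B1
  B7: preds {B0,B1,B5}: {B0} ∩ {B0,B1} ∩ {B0,B1,B2,B4,B5} = {B0}; idom=B0

Frontier:
  B1←B0: walk · to B0
  B1←B2: walk B2→B1 to B0
  B6←B1: walk · to B1
  B6←B2: walk B2 to B1
  B6←B4: walk B4→B2 to B1
  B6←B5: walk B5→B4→B2 to B1
  B7←B0: walk · to B0
  B7←B1: walk B1 to B0
  B7←B5: walk B5→B4→B2→B1 to B0
  B0: DF=∅
  B1: DF={B1,B7}
  B2: DF={B1,B6,B7}
  B3: DF=∅
  B4: DF={B6,B7}
  B5: DF={B6,B7}
  B6: DF=∅
  B7: DF=∅

DF(B2) = ["B1", "B6", "B7"]

Answer: ["B1", "B6", "B7"]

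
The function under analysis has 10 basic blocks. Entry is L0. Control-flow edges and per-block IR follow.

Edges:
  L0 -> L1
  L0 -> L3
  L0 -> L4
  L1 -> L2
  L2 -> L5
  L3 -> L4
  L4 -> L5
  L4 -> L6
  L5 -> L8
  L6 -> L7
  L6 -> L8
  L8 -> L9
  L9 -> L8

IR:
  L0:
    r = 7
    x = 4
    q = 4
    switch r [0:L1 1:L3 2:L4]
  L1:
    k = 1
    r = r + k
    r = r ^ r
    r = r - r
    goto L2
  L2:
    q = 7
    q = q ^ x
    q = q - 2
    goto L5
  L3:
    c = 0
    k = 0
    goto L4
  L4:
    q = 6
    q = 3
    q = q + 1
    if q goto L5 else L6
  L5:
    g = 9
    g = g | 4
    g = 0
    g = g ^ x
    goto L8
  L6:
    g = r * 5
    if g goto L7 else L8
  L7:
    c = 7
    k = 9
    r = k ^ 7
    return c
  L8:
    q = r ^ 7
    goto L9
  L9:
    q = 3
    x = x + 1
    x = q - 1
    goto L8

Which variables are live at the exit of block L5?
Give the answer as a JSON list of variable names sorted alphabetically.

def/use:
  L0: {q,r,x} / ∅
  L1: {k,r} / {r}
  L2: {q} / {x}
  L3: {c,k} / ∅
  L4: {q} / ∅
  L5: {g} / {x}
  L6: {g} / {r}
  L7: {c,k,r} / ∅
  L8: {q} / {r}
  L9: {q,x} / {x}

Backward fixpoint:
  live L0: ∅→{r,x}
  live L1: {r,x}→{r,x}
  live L2: {r,x}→{r,x}
  live L3: {r,x}→{r,x}
  live L4: {r,x}→{r,x}
  live L5: {r,x}→{r,x}
  live L6: {r,x}→{r,x}
  live L7: ∅→∅
  live L8: {r,x}→{r,x}
  live L9: {r,x}→{r,x}

live-out(L5) = ["r", "x"]

Answer: ["r", "x"]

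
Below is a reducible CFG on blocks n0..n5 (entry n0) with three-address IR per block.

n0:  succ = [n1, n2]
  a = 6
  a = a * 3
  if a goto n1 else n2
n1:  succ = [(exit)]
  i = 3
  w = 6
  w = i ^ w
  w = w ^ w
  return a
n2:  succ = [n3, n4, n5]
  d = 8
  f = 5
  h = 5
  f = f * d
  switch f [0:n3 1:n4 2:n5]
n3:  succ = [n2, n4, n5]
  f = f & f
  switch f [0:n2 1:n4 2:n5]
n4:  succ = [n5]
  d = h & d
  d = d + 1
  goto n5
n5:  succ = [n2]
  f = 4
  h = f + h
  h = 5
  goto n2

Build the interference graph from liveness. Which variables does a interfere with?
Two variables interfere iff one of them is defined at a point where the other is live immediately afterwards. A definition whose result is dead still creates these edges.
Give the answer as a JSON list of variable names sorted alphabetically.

Answer: ["i", "w"]

Derivation:
Per-block:
  n0: {a} / ∅
  n1: {i,w} / {a}
  n2: {d,f,h} / ∅
  n3: {f} / {f}
  n4: {d} / {d,h}
  n5: {f,h} / {h}

Liveness:
  live n0: ∅→{a}
  live n1: {a}→∅
  live n2: ∅→{d,f,h}
  live n3: {d,f,h}→{d,h}
  live n4: {d,h}→{h}
  live n5: {h}→∅

Conflict graph:
  a — {i,w}
  d — {f,h}
  f — {d,h}
  h — {d,f}
  i — {a,w}
  w — {a,i}

N(a) = ["i", "w"]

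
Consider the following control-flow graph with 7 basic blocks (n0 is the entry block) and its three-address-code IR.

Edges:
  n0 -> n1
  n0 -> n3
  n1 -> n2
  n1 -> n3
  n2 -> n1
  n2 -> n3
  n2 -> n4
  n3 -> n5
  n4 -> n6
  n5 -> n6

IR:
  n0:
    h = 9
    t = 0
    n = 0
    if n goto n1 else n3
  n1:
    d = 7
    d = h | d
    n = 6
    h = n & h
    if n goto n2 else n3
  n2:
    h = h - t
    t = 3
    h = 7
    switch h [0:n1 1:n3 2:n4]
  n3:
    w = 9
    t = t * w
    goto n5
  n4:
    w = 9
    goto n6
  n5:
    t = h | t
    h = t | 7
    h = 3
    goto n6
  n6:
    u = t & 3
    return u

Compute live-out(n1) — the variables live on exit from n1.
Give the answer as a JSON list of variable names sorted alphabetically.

Answer: ["h", "t"]

Analysis:
Block summaries:
  n0: def={h,n,t} ue=∅
  n1: def={d,h,n} ue={h}
  n2: def={h,t} ue={h,t}
  n3: def={t,w} ue={t}
  n4: def={w} ue=∅
  n5: def={h,t} ue={h,t}
  n6: def={u} ue={t}

Liveness:
  n0 li=∅ lo={h,t}
  n1 li={h,t} lo={h,t}
  n2 li={h,t} lo={h,t}
  n3 li={h,t} lo={h,t}
  n4 li={t} lo={t}
  n5 li={h,t} lo={t}
  n6 li={t} lo=∅

live-out(n1) = ["h", "t"]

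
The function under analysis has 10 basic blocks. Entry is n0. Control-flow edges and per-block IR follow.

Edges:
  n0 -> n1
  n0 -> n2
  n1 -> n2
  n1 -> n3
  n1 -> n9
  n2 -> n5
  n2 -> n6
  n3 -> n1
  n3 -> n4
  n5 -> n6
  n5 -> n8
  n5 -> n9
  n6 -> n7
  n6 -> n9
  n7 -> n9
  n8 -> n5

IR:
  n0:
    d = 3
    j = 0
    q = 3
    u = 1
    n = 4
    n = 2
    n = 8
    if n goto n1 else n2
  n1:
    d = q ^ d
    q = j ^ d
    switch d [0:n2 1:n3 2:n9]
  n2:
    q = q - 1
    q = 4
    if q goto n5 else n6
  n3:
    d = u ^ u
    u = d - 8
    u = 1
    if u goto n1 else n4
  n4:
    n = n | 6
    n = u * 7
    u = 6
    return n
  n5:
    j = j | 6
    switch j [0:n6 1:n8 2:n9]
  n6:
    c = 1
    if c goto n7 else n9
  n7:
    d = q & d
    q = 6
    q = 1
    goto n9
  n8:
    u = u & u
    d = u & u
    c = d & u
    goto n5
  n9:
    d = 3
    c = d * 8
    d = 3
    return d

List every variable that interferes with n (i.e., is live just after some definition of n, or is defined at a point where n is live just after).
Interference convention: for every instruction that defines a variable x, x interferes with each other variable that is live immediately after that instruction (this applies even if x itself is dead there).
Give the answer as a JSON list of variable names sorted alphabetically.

Answer: ["d", "j", "q", "u"]

Derivation:
Block summaries:
  n0 def {d,j,n,q,u} use ∅
  n1 def {d,q} use {d,j,q}
  n2 def {q} use {q}
  n3 def {d,u} use {u}
  n4 def {n,u} use {n,u}
  n5 def {j} use {j}
  n6 def {c} use ∅
  n7 def {d,q} use {d,q}
  n8 def {c,d,u} use {u}
  n9 def {c,d} use ∅

Backward fixpoint:
  n0: in=∅ out={d,j,n,q,u}
  n1: in={d,j,n,q,u} out={d,j,n,q,u}
  n2: in={d,j,q,u} out={d,j,q,u}
  n3: in={j,n,q,u} out={d,j,n,q,u}
  n4: in={n,u} out=∅
  n5: in={d,j,q,u} out={d,j,q,u}
  n6: in={d,q} out={d,q}
  n7: in={d,q} out=∅
  n8: in={j,q,u} out={d,j,q,u}
  n9: in=∅ out=∅

Interfere edges:
  c: {d,j,q,u}
  d: {c,j,n,q,u}
  j: {c,d,n,q,u}
  n: {d,j,q,u}
  q: {c,d,j,n,u}
  u: {c,d,j,n,q}

N(n) = ["d", "j", "q", "u"]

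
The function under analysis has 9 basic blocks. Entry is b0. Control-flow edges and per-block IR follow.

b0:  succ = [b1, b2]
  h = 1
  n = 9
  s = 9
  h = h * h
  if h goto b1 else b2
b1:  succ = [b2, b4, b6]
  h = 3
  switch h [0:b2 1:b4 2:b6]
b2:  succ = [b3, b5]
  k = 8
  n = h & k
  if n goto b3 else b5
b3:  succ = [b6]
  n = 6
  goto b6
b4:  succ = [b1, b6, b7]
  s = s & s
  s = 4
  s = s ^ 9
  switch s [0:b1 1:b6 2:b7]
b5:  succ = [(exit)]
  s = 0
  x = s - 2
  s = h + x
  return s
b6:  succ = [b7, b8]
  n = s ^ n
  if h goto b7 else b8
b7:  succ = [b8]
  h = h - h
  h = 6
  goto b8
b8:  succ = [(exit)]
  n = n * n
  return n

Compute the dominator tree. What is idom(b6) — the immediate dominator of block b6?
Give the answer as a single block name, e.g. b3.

idom tree: b1←b0 b2←b0 b3←b2 b4←b1 b5←b2 b6←b0 b7←b0 b8←b0
Dom at joins:
  b1: preds {b0,b4}: {b0} ∩ {b0,b1,b4} = {b0}; idom=b0
  b2: preds {b0,b1}: {b0} ∩ {b0,b1} = {b0}; idom=b0
  b6: preds {b1,b3,b4}: {b0,b1} ∩ {b0,b2,b3} ∩ {b0,b1,b4} = {b0}; idom=b0
  b7: preds {b4,b6}: {b0,b1,b4} ∩ {b0,b6} = {b0}; idom=b0
  b8: preds {b6,b7}: {b0,b6} ∩ {b0,b7} = {b0}; idom=b0

idom(b6) = b0

Answer: b0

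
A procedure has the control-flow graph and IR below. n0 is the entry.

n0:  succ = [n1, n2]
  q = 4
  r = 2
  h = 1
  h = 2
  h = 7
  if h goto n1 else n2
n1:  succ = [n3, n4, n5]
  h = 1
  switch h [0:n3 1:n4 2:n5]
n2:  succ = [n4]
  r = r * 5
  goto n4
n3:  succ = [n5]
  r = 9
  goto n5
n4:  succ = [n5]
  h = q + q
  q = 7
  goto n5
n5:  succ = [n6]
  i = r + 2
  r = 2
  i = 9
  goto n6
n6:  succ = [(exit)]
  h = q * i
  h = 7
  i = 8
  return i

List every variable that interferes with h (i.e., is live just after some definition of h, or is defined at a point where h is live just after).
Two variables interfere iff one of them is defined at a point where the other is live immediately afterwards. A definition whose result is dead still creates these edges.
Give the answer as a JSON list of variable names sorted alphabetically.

Block summaries:
  n0 def {h,q,r} use ∅
  n1 def {h} use ∅
  n2 def {r} use {r}
  n3 def {r} use ∅
  n4 def {h,q} use {q}
  n5 def {i,r} use {r}
  n6 def {h,i} use {i,q}

Liveness:
  n0 li=∅ lo={q,r}
  n1 li={q,r} lo={q,r}
  n2 li={q,r} lo={q,r}
  n3 li={q} lo={q,r}
  n4 li={q,r} lo={q,r}
  n5 li={q,r} lo={i,q}
  n6 li={i,q} lo=∅

Interfere edges:
  h↔{q,r}
  i↔{q}
  q↔{h,i,r}
  r↔{h,q}

N(h) = ["q", "r"]

Answer: ["q", "r"]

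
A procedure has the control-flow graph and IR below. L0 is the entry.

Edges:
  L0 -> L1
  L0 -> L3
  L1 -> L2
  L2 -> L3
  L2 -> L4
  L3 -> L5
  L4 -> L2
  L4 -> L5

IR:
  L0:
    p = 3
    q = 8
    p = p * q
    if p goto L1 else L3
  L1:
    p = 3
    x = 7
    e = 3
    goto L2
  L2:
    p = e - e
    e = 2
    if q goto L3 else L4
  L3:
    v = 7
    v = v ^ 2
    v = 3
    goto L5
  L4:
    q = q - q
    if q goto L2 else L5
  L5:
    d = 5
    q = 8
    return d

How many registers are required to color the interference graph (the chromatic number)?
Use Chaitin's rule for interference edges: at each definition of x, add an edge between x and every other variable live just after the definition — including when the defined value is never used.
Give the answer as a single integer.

def/use:
  L0 def {p,q} use ∅
  L1 def {e,p,x} use ∅
  L2 def {e,p} use {e,q}
  L3 def {v} use ∅
  L4 def {q} use {q}
  L5 def {d,q} use ∅

Backward fixpoint:
  live L0: ∅→{q}
  live L1: {q}→{e,q}
  live L2: {e,q}→{e,q}
  live L3: ∅→∅
  live L4: {e,q}→{e,q}
  live L5: ∅→∅

Interfere edges:
  d↔{q}
  e↔{q}
  p↔{q}
  q↔{d,e,p,x}
  v↔∅
  x↔{q}

Colouring:
  lower bound: {d,q} mutually conflict ⇒ χ ≥ 2
  assign d→R1 e→R1 p→R1 q→R0 v→R0 x→R1 — no edge inside a register ⇒ χ ≤ 2
  χ = 2

Answer: 2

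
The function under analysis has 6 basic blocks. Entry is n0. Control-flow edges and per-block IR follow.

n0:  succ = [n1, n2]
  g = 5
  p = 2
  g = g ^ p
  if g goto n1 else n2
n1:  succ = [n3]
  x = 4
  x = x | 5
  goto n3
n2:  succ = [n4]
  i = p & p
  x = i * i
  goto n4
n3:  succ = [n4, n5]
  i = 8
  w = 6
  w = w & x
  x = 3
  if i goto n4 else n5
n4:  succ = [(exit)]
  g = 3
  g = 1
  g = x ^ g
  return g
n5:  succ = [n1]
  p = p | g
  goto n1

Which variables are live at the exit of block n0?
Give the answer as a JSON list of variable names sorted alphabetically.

def/use:
  n0: {g,p} / ∅
  n1: {x} / ∅
  n2: {i,x} / {p}
  n3: {i,w,x} / {x}
  n4: {g} / {x}
  n5: {p} / {g,p}

Backward fixpoint:
  live n0: ∅→{g,p}
  live n1: {g,p}→{g,p,x}
  live n2: {p}→{x}
  live n3: {g,p,x}→{g,p,x}
  live n4: {x}→∅
  live n5: {g,p}→{g,p}

live-out(n0) = ["g", "p"]

Answer: ["g", "p"]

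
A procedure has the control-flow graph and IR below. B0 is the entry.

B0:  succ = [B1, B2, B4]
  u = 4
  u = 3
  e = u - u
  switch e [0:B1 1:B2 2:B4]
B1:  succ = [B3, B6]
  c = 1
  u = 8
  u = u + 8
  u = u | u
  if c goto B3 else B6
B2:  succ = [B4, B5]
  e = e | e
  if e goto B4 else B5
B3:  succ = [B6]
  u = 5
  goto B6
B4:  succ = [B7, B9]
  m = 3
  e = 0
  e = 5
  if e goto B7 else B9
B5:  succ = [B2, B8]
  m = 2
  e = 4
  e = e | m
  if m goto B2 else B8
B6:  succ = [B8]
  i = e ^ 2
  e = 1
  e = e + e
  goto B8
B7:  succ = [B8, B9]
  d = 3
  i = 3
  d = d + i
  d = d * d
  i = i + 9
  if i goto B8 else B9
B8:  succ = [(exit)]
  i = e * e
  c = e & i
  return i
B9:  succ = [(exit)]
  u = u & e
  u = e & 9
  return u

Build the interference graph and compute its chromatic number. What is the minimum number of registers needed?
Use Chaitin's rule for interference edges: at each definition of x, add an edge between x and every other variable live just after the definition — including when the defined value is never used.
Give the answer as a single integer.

Per-block:
  B0 def {e,u} use ∅
  B1 def {c,u} use ∅
  B2 def {e} use {e}
  B3 def {u} use ∅
  B4 def {e,m} use ∅
  B5 def {e,m} use ∅
  B6 def {e,i} use {e}
  B7 def {d,i} use ∅
  B8 def {c,i} use {e}
  B9 def {u} use {e,u}

Liveness:
  B0 li=∅ lo={e,u}
  B1 li={e} lo={e}
  B2 li={e,u} lo={u}
  B3 li={e} lo={e}
  B4 li={u} lo={e,u}
  B5 li={u} lo={e,u}
  B6 li={e} lo={e}
  B7 li={e,u} lo={e,u}
  B8 li={e} lo=∅
  B9 li={e,u} lo=∅

Conflict graph:
  c — {e,i,u}
  d — {e,i,u}
  e — {c,d,i,m,u}
  i — {c,d,e,u}
  m — {e,u}
  u — {c,d,e,i,m}

Registers:
  lower bound: {c,e,i,u} mutually conflict ⇒ χ ≥ 4
  4-colouring: R0={e}  R1={u}  R2={i,m}  R3={c,d}
  χ = 4

Answer: 4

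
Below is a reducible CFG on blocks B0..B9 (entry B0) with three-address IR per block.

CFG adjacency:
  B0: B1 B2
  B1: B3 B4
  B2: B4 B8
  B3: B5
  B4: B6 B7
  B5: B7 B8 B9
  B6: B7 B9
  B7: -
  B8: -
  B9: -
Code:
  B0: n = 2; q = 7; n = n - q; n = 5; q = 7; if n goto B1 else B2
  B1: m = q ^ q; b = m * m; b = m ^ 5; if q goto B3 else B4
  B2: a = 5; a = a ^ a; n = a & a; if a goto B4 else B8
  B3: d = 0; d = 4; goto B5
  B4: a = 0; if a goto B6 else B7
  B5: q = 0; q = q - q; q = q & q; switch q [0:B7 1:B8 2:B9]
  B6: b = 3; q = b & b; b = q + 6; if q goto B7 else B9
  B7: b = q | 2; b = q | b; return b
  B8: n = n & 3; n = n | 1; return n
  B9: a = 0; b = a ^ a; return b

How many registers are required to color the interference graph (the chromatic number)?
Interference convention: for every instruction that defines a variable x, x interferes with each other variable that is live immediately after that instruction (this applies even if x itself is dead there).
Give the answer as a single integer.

Per-block:
  B0: def={n,q} ue=∅
  B1: def={b,m} ue={q}
  B2: def={a,n} ue=∅
  B3: def={d} ue=∅
  B4: def={a} ue=∅
  B5: def={q} ue=∅
  B6: def={b,q} ue=∅
  B7: def={b} ue={q}
  B8: def={n} ue={n}
  B9: def={a,b} ue=∅

Live sets:
  live B0: ∅→{n,q}
  live B1: {n,q}→{n,q}
  live B2: {q}→{n,q}
  live B3: {n}→{n}
  live B4: {q}→{q}
  live B5: {n}→{n,q}
  live B6: ∅→{q}
  live B7: {q}→∅
  live B8: {n}→∅
  live B9: ∅→∅

Interference:
  a: {n,q}
  b: {m,n,q}
  d: {n}
  m: {b,n,q}
  n: {a,b,d,m,q}
  q: {a,b,m,n}

Colouring:
  clique {b,m,n,q} ⇒ need ≥ 4
  4-colouring: R0={n}  R1={d,q}  R2={a,b}  R3={m}
  χ = 4

Answer: 4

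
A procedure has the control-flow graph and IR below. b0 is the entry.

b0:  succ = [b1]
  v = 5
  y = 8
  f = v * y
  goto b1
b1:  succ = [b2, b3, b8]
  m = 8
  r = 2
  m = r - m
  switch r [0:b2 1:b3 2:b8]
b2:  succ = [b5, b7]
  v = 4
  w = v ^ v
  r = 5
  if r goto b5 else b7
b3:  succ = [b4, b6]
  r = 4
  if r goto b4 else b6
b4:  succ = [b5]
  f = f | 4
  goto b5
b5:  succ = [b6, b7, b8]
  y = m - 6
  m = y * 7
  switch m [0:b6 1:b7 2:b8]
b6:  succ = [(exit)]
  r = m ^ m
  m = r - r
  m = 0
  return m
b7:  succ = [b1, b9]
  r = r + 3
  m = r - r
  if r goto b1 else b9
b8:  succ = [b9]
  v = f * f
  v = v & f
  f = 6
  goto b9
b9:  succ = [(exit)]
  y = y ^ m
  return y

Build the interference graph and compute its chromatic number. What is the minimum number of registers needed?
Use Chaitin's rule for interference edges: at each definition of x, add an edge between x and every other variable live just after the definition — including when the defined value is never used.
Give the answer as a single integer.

Per-block:
  b0 def {f,v,y} use ∅
  b1 def {m,r} use ∅
  b2 def {r,v,w} use ∅
  b3 def {r} use ∅
  b4 def {f} use {f}
  b5 def {m,y} use {m}
  b6 def {m,r} use {m}
  b7 def {m,r} use {r}
  b8 def {f,v} use {f}
  b9 def {y} use {m,y}

Backward fixpoint:
  b0: in=∅ out={f,y}
  b1: in={f,y} out={f,m,y}
  b2: in={f,m,y} out={f,m,r,y}
  b3: in={f,m} out={f,m,r}
  b4: in={f,m,r} out={f,m,r}
  b5: in={f,m,r} out={f,m,r,y}
  b6: in={m} out=∅
  b7: in={f,r,y} out={f,m,y}
  b8: in={f,m,y} out={m,y}
  b9: in={m,y} out=∅

Interference:
  f: {m,r,v,w,y}
  m: {f,r,v,w,y}
  r: {f,m,y}
  v: {f,m,y}
  w: {f,m,y}
  y: {f,m,r,v,w}

Chromatic number:
  {f,m,r,y} pairwise interfere (4-clique) ⇒ χ ≥ 4
  4-colouring: r0={f}  r1={m}  r2={y}  r3={r,v,w}
  χ = 4

Answer: 4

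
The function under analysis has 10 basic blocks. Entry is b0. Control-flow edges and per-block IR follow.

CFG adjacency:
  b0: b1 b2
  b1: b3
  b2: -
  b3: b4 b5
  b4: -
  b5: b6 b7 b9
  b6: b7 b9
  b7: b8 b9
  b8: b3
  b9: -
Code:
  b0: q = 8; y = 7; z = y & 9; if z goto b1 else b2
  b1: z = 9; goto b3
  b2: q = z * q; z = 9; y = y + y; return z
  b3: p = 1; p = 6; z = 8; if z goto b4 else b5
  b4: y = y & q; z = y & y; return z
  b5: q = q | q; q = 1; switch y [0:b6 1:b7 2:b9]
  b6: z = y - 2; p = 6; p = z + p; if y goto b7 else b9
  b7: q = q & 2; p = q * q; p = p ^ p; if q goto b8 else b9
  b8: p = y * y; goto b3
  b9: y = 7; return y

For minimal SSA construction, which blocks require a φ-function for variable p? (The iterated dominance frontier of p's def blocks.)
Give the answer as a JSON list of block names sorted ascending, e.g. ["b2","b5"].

Answer: ["b3", "b7", "b9"]

Working:
idom tree: b1←b0 b2←b0 b3←b1 b4←b3 b5←b3 b6←b5 b7←b5 b8←b7 b9←b5
Dom at joins:
  b3: preds {b1,b8}: {b0,b1} ∩ {b0,b1,b3,b5,b7,b8} = {b0,b1}; idom=b1
  b7: preds {b5,b6}: {b0,b1,b3,b5} ∩ {b0,b1,b3,b5,b6} = {b0,b1,b3,b5}; idom=b5
  b9: preds {b5,b6,b7}: {b0,b1,b3,b5} ∩ {b0,b1,b3,b5,b6} ∩ {b0,b1,b3,b5,b7} = {b0,b1,b3,b5}; idom=b5

DF derivation:
  b3←b1: walk · to b1
  b3←b8: walk b8→b7→b5→b3 to b1
  b7←b5: walk · to b5
  b7←b6: walk b6 to b5
  b9←b5: walk · to b5
  b9←b6: walk b6 to b5
  b9←b7: walk b7 to b5
  DF(b0)=∅
  DF(b1)=∅
  DF(b2)=∅
  DF(b3)={b3}
  DF(b4)=∅
  DF(b5)={b3}
  DF(b6)={b7,b9}
  DF(b7)={b3,b9}
  DF(b8)={b3}
  DF(b9)=∅

φ for p: defs {b3,b6,b7,b8}
  DF⁺ = {b3,b7,b9}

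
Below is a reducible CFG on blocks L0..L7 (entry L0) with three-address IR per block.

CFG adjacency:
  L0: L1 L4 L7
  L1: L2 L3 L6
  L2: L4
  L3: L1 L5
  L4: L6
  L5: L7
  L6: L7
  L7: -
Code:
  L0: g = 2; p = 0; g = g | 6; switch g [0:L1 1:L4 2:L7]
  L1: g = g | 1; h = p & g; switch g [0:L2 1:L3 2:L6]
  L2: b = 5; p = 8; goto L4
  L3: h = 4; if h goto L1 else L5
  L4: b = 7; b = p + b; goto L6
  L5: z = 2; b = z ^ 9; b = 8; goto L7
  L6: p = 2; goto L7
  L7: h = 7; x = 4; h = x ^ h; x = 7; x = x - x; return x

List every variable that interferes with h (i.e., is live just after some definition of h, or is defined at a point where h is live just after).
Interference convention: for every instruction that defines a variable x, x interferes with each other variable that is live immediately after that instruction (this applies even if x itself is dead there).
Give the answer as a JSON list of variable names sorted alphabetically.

Block summaries:
  L0 def {g,p} use ∅
  L1 def {g,h} use {g,p}
  L2 def {b,p} use ∅
  L3 def {h} use ∅
  L4 def {b} use {p}
  L5 def {b,z} use ∅
  L6 def {p} use ∅
  L7 def {h,x} use ∅

Liveness:
  L0: in=∅ out={g,p}
  L1: in={g,p} out={g,p}
  L2: in=∅ out={p}
  L3: in={g,p} out={g,p}
  L4: in={p} out=∅
  L5: in=∅ out=∅
  L6: in=∅ out=∅
  L7: in=∅ out=∅

Conflict graph:
  b — {p}
  g — {h,p}
  h — {g,p,x}
  p — {b,g,h}
  x — {h}
  z — ∅

N(h) = ["g", "p", "x"]

Answer: ["g", "p", "x"]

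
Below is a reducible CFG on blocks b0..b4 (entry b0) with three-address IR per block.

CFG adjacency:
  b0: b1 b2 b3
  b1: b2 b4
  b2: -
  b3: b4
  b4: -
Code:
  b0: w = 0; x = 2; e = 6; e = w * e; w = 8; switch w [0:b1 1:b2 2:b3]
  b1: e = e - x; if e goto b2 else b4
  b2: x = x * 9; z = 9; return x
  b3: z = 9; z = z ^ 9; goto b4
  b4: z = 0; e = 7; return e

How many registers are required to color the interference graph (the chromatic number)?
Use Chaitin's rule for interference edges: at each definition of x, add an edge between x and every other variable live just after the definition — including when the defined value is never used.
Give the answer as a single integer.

Answer: 3

Analysis:
Per-block:
  b0 def {e,w,x} use ∅
  b1 def {e} use {e,x}
  b2 def {x,z} use {x}
  b3 def {z} use ∅
  b4 def {e,z} use ∅

Backward fixpoint:
  live b0: ∅→{e,x}
  live b1: {e,x}→{x}
  live b2: {x}→∅
  live b3: ∅→∅
  live b4: ∅→∅

Conflict graph:
  e↔{w,x}
  w↔{e,x}
  x↔{e,w,z}
  z↔{x}

Colouring:
  lower bound: {e,w,x} mutually conflict ⇒ χ ≥ 3
  assign e→r1 w→r2 x→r0 z→r1 — no edge inside a register ⇒ χ ≤ 3
  χ = 3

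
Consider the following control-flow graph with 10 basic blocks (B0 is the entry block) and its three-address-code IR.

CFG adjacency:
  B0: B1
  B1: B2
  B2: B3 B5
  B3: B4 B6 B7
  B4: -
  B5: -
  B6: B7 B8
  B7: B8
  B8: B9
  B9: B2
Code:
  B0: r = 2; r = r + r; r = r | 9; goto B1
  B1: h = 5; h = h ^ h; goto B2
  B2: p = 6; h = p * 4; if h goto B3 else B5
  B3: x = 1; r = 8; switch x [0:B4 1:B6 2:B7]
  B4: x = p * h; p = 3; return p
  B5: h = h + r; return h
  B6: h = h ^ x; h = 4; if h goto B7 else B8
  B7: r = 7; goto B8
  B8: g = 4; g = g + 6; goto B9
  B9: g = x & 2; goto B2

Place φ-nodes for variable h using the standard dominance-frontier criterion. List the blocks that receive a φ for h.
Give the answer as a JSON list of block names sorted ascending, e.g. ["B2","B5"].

Answer: ["B2", "B7", "B8"]

Analysis:
idom tree: B1←B0 B2←B1 B3←B2 B4←B3 B5←B2 B6←B3 B7←B3 B8←B3 B9←B8
Dom∩ at merges:
  B2: preds {B1,B9}: {B0,B1} ∩ {B0,B1,B2,B3,B8,B9} = {B0,B1}; idom=B1
  B7: preds {B3,B6}: {B0,B1,B2,B3} ∩ {B0,B1,B2,B3,B6} = {B0,B1,B2,B3}; idom=B3
  B8: preds {B6,B7}: {B0,B1,B2,B3,B6} ∩ {B0,B1,B2,B3,B7} = {B0,B1,B2,B3}; idom=B3

DF derivation:
  B2←B1: walk · to B1
  B2←B9: walk B9→B8→B3→B2 to B1
  B7←B3: walk · to B3
  B7←B6: walk B6 to B3
  B8←B6: walk B6 to B3
  B8←B7: walk B7 to B3
  B0: DF=∅
  B1: DF=∅
  B2: DF={B2}
  B3: DF={B2}
  B4: DF=∅
  B5: DF=∅
  B6: DF={B7,B8}
  B7: DF={B8}
  B8: DF={B2}
  B9: DF={B2}

φ for h: defs {B1,B2,B5,B6}
  DF⁺ = {B2,B7,B8}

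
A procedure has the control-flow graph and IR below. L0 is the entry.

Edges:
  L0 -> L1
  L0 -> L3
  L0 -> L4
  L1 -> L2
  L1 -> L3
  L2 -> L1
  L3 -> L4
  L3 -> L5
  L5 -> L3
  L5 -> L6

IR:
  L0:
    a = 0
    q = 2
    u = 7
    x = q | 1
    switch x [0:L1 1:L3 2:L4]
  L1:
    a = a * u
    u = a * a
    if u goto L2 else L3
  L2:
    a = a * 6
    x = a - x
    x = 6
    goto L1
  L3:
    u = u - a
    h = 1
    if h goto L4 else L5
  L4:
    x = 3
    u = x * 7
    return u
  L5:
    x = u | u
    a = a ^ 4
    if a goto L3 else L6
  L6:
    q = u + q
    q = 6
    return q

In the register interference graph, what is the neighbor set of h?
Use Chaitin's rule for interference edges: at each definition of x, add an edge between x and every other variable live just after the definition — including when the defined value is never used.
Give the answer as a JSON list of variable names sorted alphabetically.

Block summaries:
  L0: def={a,q,u,x} ue=∅
  L1: def={a,u} ue={a,u}
  L2: def={a,x} ue={a,x}
  L3: def={h,u} ue={a,u}
  L4: def={u,x} ue=∅
  L5: def={a,x} ue={a,u}
  L6: def={q} ue={q,u}

Liveness:
  L0: in=∅ out={a,q,u,x}
  L1: in={a,q,u,x} out={a,q,u,x}
  L2: in={a,q,u,x} out={a,q,u,x}
  L3: in={a,q,u} out={a,q,u}
  L4: in=∅ out=∅
  L5: in={a,q,u} out={a,q,u}
  L6: in={q,u} out=∅

Interference:
  a: {h,q,u,x}
  h: {a,q,u}
  q: {a,h,u,x}
  u: {a,h,q,x}
  x: {a,q,u}

N(h) = ["a", "q", "u"]

Answer: ["a", "q", "u"]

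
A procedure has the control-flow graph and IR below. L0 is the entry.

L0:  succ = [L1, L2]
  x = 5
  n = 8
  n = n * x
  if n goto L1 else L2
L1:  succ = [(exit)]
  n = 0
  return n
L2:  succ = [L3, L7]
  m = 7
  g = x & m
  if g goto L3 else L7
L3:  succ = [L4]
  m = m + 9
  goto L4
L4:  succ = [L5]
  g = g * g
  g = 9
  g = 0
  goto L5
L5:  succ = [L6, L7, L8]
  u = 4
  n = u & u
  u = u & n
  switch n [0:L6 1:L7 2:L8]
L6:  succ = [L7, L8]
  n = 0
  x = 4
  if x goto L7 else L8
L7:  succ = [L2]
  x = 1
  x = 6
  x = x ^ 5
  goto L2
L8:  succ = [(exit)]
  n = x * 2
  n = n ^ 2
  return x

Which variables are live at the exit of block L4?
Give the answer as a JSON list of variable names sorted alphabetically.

Block summaries:
  L0: {n,x} / ∅
  L1: {n} / ∅
  L2: {g,m} / {x}
  L3: {m} / {m}
  L4: {g} / {g}
  L5: {n,u} / ∅
  L6: {n,x} / ∅
  L7: {x} / ∅
  L8: {n} / {x}

Backward fixpoint:
  L0: in=∅ out={x}
  L1: in=∅ out=∅
  L2: in={x} out={g,m,x}
  L3: in={g,m,x} out={g,x}
  L4: in={g,x} out={x}
  L5: in={x} out={x}
  L6: in=∅ out={x}
  L7: in=∅ out={x}
  L8: in={x} out=∅

live-out(L4) = ["x"]

Answer: ["x"]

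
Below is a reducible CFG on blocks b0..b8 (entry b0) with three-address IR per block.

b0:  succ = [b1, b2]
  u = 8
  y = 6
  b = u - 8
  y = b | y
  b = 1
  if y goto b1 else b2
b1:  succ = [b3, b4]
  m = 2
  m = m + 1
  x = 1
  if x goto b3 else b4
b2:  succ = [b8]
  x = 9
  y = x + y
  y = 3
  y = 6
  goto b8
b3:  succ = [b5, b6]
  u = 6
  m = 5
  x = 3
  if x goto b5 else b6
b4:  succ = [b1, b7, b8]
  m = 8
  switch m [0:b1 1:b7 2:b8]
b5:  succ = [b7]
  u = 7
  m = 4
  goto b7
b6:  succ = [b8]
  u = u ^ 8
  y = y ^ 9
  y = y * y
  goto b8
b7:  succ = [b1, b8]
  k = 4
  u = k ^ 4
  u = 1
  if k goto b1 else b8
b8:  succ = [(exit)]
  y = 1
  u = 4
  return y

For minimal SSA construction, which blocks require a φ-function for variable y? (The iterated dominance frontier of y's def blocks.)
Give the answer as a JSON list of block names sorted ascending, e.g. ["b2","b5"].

idom tree: b1←b0 b2←b0 b3←b1 b4←b1 b5←b3 b6←b3 b7←b1 b8←b0
Join-block Dom:
  b1: preds {b0,b4,b7}: {b0} ∩ {b0,b1,b4} ∩ {b0,b1,b7} = {b0}; idom=b0
  b7: preds {b4,b5}: {b0,b1,b4} ∩ {b0,b1,b3,b5} = {b0,b1}; idom=b1
  b8: preds {b2,b4,b6,b7}: {b0,b2} ∩ {b0,b1,b4} ∩ {b0,b1,b3,b6} ∩ {b0,b1,b7} = {b0}; idom=b0

DF walk-up:
  b1←b0: walk · to b0
  b1←b4: walk b4→b1 to b0
  b1←b7: walk b7→b1 to b0
  b7←b4: walk b4 to b1
  b7←b5: walk b5→b3 to b1
  b8←b2: walk b2 to b0
  b8←b4: walk b4→b1 to b0
  b8←b6: walk b6→b3→b1 to b0
  b8←b7: walk b7→b1 to b0
  DF(b0)=∅
  DF(b1)={b1,b8}
  DF(b2)={b8}
  DF(b3)={b7,b8}
  DF(b4)={b1,b7,b8}
  DF(b5)={b7}
  DF(b6)={b8}
  DF(b7)={b1,b8}
  DF(b8)=∅

φ for y: defs {b0,b2,b6,b8}
  DF⁺ = {b8}

Answer: ["b8"]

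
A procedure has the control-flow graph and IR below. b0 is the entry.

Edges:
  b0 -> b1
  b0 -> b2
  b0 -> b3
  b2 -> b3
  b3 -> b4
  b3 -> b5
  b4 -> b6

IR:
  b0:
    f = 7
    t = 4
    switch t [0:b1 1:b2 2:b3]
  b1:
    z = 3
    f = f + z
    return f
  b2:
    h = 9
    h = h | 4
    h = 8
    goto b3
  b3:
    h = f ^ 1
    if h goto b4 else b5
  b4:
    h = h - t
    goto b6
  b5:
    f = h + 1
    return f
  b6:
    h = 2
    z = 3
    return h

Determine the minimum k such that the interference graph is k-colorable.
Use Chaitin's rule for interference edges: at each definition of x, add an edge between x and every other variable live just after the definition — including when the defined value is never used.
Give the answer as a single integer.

Answer: 3

Working:
Per-block:
  b0: {f,t} / ∅
  b1: {f,z} / {f}
  b2: {h} / ∅
  b3: {h} / {f}
  b4: {h} / {h,t}
  b5: {f} / {h}
  b6: {h,z} / ∅

Backward fixpoint:
  live b0: ∅→{f,t}
  live b1: {f}→∅
  live b2: {f,t}→{f,t}
  live b3: {f,t}→{h,t}
  live b4: {h,t}→∅
  live b5: {h}→∅
  live b6: ∅→∅

Conflict graph:
  f↔{h,t,z}
  h↔{f,t,z}
  t↔{f,h}
  z↔{f,h}

Chromatic number:
  {f,h,t} pairwise interfere (3-clique) ⇒ χ ≥ 3
  assign f→r0 h→r1 t→r2 z→r2 — no edge inside a register ⇒ χ ≤ 3
  χ = 3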